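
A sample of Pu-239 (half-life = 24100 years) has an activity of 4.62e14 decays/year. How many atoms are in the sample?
N = A/λ = 1.606e19 atoms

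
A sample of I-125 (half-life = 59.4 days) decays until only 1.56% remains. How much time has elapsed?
t = t½ × log₂(N₀/N) = 356.5 days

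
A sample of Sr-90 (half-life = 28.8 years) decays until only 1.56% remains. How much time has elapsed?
t = t½ × log₂(N₀/N) = 172.9 years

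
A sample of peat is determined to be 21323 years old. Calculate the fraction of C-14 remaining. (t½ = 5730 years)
N/N₀ = (1/2)^(t/t½) = 0.07582 = 7.58%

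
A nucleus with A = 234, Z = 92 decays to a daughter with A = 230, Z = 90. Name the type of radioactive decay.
ΔA = -4, ΔZ = -2 ⇒ alpha decay (α)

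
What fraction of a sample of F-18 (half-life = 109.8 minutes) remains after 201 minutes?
N/N₀ = (1/2)^(t/t½) = 0.2811 = 28.1%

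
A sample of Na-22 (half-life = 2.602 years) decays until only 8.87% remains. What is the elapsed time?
t = t½ × log₂(N₀/N) = 9.094 years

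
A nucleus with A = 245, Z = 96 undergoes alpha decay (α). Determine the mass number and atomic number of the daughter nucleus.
Daughter: A = 241, Z = 94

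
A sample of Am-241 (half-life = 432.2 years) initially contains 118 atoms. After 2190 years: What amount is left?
N = N₀(1/2)^(t/t½) = 3.52 atoms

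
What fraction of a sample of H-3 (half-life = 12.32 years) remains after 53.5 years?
N/N₀ = (1/2)^(t/t½) = 0.04929 = 4.93%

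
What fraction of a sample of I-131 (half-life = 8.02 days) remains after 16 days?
N/N₀ = (1/2)^(t/t½) = 0.2509 = 25.1%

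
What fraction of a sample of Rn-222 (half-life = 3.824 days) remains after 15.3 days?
N/N₀ = (1/2)^(t/t½) = 0.06245 = 6.25%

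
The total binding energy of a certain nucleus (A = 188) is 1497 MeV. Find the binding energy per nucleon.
B.E./A = 1497/188 = 7.963 MeV/nucleon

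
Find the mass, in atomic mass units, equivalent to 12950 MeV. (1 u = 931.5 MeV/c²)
m = E/c² = 13.9 u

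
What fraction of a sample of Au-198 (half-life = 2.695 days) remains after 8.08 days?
N/N₀ = (1/2)^(t/t½) = 0.1252 = 12.5%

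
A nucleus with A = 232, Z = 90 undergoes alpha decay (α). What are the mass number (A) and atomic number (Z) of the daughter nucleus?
Daughter: A = 228, Z = 88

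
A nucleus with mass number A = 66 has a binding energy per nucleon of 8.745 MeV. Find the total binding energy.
B.E. = 8.745 × 66 = 577.2 MeV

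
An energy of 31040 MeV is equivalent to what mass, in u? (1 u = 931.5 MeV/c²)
m = E/c² = 33.32 u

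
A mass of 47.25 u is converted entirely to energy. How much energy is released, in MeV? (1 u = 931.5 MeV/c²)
E = mc² = 44010 MeV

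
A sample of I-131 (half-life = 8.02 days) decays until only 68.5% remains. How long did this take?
t = t½ × log₂(N₀/N) = 4.378 days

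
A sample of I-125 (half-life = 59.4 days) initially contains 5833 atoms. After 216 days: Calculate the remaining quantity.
N = N₀(1/2)^(t/t½) = 469.1 atoms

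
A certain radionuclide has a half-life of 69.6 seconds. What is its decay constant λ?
λ = ln(2)/t½ = 0.009959 second⁻¹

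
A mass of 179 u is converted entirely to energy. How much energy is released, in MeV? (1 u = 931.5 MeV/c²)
E = mc² = 1.667e5 MeV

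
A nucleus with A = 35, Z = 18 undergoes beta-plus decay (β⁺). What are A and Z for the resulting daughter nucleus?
Daughter: A = 35, Z = 17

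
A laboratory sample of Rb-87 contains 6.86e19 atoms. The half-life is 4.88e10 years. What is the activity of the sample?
A = λN = 9.744e8 decays/year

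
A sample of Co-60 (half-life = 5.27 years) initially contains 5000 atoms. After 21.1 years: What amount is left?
N = N₀(1/2)^(t/t½) = 311.7 atoms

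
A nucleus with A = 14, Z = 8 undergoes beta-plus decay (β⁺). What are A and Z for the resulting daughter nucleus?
Daughter: A = 14, Z = 7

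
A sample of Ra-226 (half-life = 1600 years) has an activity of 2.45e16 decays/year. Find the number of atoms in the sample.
N = A/λ = 5.655e19 atoms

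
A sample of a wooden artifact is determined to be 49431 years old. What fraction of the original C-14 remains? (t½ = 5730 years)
N/N₀ = (1/2)^(t/t½) = 0.00253 = 0.253%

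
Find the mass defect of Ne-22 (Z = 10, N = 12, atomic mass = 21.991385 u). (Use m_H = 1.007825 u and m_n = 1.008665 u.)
Δm = Z·m_H + N·m_n − M = 0.1908 u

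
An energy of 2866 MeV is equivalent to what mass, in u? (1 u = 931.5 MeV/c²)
m = E/c² = 3.077 u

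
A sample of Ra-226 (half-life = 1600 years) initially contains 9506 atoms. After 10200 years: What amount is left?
N = N₀(1/2)^(t/t½) = 114.5 atoms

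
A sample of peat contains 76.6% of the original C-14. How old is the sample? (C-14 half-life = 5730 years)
Age = t½ × log₂(1/ratio) = 2204 years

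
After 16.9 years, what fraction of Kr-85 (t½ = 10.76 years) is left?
N/N₀ = (1/2)^(t/t½) = 0.3367 = 33.7%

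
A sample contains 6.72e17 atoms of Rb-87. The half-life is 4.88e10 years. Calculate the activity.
A = λN = 9.545e6 decays/year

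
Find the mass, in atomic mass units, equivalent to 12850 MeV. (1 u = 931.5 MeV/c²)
m = E/c² = 13.79 u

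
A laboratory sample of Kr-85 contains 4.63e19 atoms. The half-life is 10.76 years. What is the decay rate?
A = λN = 2.983e18 decays/year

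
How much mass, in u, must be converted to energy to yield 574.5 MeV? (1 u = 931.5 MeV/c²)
m = E/c² = 0.6167 u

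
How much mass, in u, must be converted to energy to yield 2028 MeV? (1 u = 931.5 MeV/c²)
m = E/c² = 2.177 u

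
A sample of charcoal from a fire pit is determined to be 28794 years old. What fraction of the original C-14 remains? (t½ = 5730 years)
N/N₀ = (1/2)^(t/t½) = 0.03071 = 3.07%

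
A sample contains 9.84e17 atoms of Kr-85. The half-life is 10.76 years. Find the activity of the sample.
A = λN = 6.339e16 decays/year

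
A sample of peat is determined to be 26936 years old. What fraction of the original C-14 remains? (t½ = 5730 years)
N/N₀ = (1/2)^(t/t½) = 0.03845 = 3.84%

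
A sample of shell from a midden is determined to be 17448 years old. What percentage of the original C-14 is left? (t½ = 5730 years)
N/N₀ = (1/2)^(t/t½) = 0.1212 = 12.1%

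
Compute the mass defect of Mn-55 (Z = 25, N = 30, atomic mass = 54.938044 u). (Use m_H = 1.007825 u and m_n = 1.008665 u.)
Δm = Z·m_H + N·m_n − M = 0.5175 u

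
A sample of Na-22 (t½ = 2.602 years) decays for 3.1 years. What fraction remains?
N/N₀ = (1/2)^(t/t½) = 0.4379 = 43.8%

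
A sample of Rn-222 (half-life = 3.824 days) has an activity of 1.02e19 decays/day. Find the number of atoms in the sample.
N = A/λ = 5.627e19 atoms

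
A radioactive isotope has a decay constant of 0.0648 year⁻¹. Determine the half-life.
t½ = ln(2)/λ = 10.7 years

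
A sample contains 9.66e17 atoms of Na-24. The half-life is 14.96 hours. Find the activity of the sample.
A = λN = 4.476e16 decays/hour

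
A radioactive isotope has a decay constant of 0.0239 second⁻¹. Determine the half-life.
t½ = ln(2)/λ = 29 seconds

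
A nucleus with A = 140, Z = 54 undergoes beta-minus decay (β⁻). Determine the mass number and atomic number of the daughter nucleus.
Daughter: A = 140, Z = 55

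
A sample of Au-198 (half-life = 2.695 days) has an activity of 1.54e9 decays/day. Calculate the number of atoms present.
N = A/λ = 5.988e9 atoms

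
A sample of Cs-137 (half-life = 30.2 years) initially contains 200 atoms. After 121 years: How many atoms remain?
N = N₀(1/2)^(t/t½) = 12.44 atoms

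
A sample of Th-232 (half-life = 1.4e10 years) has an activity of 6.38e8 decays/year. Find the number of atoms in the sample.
N = A/λ = 1.289e19 atoms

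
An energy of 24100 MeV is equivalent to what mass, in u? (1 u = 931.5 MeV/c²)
m = E/c² = 25.87 u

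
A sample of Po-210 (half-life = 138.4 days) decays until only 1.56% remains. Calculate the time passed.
t = t½ × log₂(N₀/N) = 830.7 days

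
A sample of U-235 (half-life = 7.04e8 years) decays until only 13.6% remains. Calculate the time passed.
t = t½ × log₂(N₀/N) = 2.026e9 years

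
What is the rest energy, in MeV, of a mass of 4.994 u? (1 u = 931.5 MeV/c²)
E = mc² = 4652 MeV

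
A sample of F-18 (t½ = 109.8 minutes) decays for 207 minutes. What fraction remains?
N/N₀ = (1/2)^(t/t½) = 0.2707 = 27.1%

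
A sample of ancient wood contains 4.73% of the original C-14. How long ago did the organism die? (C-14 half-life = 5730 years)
Age = t½ × log₂(1/ratio) = 25220 years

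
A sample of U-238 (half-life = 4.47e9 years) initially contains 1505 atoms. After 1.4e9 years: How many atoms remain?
N = N₀(1/2)^(t/t½) = 1211 atoms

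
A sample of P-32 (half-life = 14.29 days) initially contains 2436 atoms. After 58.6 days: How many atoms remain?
N = N₀(1/2)^(t/t½) = 142 atoms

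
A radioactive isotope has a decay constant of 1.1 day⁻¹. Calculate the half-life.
t½ = ln(2)/λ = 0.6301 days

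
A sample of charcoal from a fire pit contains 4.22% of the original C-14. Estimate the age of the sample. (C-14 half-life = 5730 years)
Age = t½ × log₂(1/ratio) = 26170 years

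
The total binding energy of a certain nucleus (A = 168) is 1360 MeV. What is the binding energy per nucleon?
B.E./A = 1360/168 = 8.095 MeV/nucleon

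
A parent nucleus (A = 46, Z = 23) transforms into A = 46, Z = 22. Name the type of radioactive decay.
ΔA = 0, ΔZ = -1 ⇒ beta-plus decay (β⁺) or electron capture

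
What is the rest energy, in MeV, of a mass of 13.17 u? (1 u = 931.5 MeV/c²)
E = mc² = 12270 MeV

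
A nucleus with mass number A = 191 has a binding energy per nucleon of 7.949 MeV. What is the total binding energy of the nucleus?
B.E. = 7.949 × 191 = 1518 MeV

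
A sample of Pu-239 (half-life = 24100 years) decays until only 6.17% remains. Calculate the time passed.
t = t½ × log₂(N₀/N) = 96850 years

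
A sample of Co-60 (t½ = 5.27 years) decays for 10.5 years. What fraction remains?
N/N₀ = (1/2)^(t/t½) = 0.2513 = 25.1%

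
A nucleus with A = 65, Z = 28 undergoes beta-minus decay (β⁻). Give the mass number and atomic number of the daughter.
Daughter: A = 65, Z = 29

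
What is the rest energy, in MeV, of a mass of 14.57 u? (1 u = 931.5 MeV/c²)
E = mc² = 13570 MeV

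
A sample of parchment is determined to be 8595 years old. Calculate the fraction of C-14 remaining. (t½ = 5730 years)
N/N₀ = (1/2)^(t/t½) = 0.3536 = 35.4%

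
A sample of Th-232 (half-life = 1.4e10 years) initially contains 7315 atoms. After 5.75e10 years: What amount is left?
N = N₀(1/2)^(t/t½) = 424.5 atoms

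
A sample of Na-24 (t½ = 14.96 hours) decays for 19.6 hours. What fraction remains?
N/N₀ = (1/2)^(t/t½) = 0.4033 = 40.3%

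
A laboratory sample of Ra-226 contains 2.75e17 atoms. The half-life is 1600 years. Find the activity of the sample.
A = λN = 1.191e14 decays/year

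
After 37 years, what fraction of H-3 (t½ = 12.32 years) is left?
N/N₀ = (1/2)^(t/t½) = 0.1247 = 12.5%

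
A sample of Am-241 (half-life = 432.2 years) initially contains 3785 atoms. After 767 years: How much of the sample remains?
N = N₀(1/2)^(t/t½) = 1106 atoms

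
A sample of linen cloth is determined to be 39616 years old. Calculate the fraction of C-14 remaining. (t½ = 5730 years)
N/N₀ = (1/2)^(t/t½) = 0.008294 = 0.829%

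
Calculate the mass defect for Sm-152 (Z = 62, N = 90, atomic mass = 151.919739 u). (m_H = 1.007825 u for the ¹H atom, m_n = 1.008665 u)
Δm = Z·m_H + N·m_n − M = 1.345 u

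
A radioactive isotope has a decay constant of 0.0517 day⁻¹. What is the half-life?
t½ = ln(2)/λ = 13.41 days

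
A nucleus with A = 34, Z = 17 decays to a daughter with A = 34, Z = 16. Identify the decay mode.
ΔA = 0, ΔZ = -1 ⇒ beta-plus decay (β⁺) or electron capture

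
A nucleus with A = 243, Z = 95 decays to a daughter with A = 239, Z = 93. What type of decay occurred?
ΔA = -4, ΔZ = -2 ⇒ alpha decay (α)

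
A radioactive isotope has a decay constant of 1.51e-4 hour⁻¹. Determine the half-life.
t½ = ln(2)/λ = 4590 hours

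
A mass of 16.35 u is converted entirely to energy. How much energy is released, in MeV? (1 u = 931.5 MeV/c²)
E = mc² = 15230 MeV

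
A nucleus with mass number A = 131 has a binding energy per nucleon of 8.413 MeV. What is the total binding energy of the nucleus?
B.E. = 8.413 × 131 = 1102 MeV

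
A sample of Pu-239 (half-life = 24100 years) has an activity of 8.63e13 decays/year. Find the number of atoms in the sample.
N = A/λ = 3.001e18 atoms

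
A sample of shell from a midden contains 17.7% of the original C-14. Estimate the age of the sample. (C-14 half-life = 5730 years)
Age = t½ × log₂(1/ratio) = 14310 years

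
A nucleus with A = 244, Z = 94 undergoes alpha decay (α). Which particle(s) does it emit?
α particle = ⁴₂He (2 protons + 2 neutrons)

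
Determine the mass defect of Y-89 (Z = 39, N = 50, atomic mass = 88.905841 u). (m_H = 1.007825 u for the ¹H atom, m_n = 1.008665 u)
Δm = Z·m_H + N·m_n − M = 0.8326 u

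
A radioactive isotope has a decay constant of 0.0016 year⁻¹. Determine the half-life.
t½ = ln(2)/λ = 433.2 years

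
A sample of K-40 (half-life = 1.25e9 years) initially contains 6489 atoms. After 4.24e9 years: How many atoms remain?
N = N₀(1/2)^(t/t½) = 618.1 atoms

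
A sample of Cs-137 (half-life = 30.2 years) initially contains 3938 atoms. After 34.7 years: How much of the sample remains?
N = N₀(1/2)^(t/t½) = 1776 atoms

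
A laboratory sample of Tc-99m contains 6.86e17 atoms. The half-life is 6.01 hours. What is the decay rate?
A = λN = 7.912e16 decays/hour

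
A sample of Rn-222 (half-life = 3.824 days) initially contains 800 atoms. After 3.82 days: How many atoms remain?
N = N₀(1/2)^(t/t½) = 400.3 atoms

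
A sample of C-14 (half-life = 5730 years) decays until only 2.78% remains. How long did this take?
t = t½ × log₂(N₀/N) = 29620 years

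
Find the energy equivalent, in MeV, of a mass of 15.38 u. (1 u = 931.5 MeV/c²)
E = mc² = 14330 MeV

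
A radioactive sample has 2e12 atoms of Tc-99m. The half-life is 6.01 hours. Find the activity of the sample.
A = λN = 2.307e11 decays/hour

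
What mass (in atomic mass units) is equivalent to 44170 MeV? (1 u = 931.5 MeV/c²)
m = E/c² = 47.42 u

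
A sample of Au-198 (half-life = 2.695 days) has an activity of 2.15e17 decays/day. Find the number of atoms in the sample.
N = A/λ = 8.359e17 atoms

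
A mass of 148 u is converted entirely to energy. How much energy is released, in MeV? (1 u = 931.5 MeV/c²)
E = mc² = 1.379e5 MeV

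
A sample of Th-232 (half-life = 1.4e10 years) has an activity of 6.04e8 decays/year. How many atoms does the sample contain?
N = A/λ = 1.22e19 atoms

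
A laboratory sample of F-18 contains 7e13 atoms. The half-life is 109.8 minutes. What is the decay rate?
A = λN = 4.419e11 decays/minute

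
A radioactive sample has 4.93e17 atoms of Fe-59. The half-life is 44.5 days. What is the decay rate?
A = λN = 7.679e15 decays/day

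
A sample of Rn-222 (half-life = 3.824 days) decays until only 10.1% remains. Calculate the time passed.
t = t½ × log₂(N₀/N) = 12.65 days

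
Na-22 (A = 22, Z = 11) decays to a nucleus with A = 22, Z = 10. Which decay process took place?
ΔA = 0, ΔZ = -1 ⇒ beta-plus decay (β⁺) or electron capture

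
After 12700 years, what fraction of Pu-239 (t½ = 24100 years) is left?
N/N₀ = (1/2)^(t/t½) = 0.694 = 69.4%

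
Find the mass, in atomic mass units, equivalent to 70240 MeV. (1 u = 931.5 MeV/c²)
m = E/c² = 75.41 u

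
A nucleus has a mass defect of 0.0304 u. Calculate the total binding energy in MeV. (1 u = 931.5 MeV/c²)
B.E. = Δm × 931.5 = 28.32 MeV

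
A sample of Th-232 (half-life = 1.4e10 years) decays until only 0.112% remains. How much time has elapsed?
t = t½ × log₂(N₀/N) = 1.372e11 years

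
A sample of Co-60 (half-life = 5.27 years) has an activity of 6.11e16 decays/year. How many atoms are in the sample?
N = A/λ = 4.645e17 atoms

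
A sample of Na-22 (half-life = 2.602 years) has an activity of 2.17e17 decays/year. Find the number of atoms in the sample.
N = A/λ = 8.146e17 atoms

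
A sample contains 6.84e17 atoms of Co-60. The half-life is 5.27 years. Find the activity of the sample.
A = λN = 8.996e16 decays/year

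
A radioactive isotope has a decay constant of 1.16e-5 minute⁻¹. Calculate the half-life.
t½ = ln(2)/λ = 59750 minutes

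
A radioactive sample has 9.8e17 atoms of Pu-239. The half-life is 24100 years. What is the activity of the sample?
A = λN = 2.819e13 decays/year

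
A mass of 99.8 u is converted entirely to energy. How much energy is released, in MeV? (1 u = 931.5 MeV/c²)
E = mc² = 92960 MeV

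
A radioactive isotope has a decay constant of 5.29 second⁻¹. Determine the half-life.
t½ = ln(2)/λ = 0.131 seconds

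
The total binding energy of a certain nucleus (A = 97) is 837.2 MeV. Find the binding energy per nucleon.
B.E./A = 837.2/97 = 8.631 MeV/nucleon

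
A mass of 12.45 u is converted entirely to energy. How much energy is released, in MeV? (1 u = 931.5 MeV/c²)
E = mc² = 11600 MeV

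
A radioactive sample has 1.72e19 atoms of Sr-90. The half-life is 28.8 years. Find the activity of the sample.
A = λN = 4.14e17 decays/year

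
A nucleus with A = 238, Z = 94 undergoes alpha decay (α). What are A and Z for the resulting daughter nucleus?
Daughter: A = 234, Z = 92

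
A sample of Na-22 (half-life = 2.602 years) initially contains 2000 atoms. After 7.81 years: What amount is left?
N = N₀(1/2)^(t/t½) = 249.7 atoms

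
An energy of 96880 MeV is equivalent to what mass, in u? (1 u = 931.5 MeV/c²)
m = E/c² = 104 u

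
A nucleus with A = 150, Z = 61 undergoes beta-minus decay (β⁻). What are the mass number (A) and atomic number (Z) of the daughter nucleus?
Daughter: A = 150, Z = 62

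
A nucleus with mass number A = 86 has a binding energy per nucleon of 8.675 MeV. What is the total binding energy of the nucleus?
B.E. = 8.675 × 86 = 746.1 MeV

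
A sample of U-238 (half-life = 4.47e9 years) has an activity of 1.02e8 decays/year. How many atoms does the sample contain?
N = A/λ = 6.578e17 atoms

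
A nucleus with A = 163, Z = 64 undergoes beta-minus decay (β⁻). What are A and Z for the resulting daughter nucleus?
Daughter: A = 163, Z = 65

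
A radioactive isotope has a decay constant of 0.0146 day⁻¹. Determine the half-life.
t½ = ln(2)/λ = 47.48 days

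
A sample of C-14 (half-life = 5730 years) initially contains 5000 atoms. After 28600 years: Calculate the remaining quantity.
N = N₀(1/2)^(t/t½) = 157.2 atoms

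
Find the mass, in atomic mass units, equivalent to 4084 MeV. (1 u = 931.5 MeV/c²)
m = E/c² = 4.384 u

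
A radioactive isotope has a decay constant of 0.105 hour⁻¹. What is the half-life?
t½ = ln(2)/λ = 6.601 hours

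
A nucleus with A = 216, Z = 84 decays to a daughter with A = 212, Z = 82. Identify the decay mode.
ΔA = -4, ΔZ = -2 ⇒ alpha decay (α)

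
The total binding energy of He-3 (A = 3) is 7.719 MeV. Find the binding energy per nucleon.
B.E./A = 7.719/3 = 2.573 MeV/nucleon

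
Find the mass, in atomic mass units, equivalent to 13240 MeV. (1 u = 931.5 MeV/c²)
m = E/c² = 14.21 u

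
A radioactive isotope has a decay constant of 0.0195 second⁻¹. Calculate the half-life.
t½ = ln(2)/λ = 35.55 seconds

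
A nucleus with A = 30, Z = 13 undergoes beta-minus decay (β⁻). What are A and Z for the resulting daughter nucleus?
Daughter: A = 30, Z = 14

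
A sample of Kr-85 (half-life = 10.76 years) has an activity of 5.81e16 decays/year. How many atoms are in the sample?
N = A/λ = 9.019e17 atoms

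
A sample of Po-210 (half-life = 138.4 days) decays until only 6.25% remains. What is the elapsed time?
t = t½ × log₂(N₀/N) = 553.6 days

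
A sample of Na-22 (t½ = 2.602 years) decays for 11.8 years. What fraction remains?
N/N₀ = (1/2)^(t/t½) = 0.04314 = 4.31%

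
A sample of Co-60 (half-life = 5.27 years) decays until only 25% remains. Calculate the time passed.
t = t½ × log₂(N₀/N) = 10.54 years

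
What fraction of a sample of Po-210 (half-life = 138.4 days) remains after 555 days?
N/N₀ = (1/2)^(t/t½) = 0.06206 = 6.21%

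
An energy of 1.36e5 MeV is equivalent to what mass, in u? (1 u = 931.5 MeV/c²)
m = E/c² = 146 u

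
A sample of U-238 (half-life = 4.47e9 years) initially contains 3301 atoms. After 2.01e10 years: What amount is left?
N = N₀(1/2)^(t/t½) = 146.2 atoms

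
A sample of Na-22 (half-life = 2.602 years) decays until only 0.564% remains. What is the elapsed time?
t = t½ × log₂(N₀/N) = 19.44 years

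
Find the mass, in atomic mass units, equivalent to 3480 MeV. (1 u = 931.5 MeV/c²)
m = E/c² = 3.736 u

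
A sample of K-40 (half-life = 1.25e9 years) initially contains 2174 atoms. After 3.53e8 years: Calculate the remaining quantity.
N = N₀(1/2)^(t/t½) = 1788 atoms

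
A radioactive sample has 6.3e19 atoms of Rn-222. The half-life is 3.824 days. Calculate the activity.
A = λN = 1.142e19 decays/day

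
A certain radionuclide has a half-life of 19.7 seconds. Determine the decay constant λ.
λ = ln(2)/t½ = 0.03519 second⁻¹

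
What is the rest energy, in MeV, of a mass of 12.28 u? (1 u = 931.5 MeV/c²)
E = mc² = 11440 MeV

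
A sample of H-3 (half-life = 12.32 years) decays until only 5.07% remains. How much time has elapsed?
t = t½ × log₂(N₀/N) = 53 years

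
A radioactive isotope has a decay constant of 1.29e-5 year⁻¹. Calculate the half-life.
t½ = ln(2)/λ = 53730 years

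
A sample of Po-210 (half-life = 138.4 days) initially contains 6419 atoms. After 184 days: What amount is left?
N = N₀(1/2)^(t/t½) = 2554 atoms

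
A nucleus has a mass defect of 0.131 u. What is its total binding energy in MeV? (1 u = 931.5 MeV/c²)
B.E. = Δm × 931.5 = 122 MeV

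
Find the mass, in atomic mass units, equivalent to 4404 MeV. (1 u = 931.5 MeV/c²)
m = E/c² = 4.728 u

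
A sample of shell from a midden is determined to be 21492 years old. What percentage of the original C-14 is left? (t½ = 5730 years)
N/N₀ = (1/2)^(t/t½) = 0.07428 = 7.43%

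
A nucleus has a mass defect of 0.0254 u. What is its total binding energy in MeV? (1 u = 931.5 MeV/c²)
B.E. = Δm × 931.5 = 23.66 MeV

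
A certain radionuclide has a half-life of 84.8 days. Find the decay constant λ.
λ = ln(2)/t½ = 0.008174 day⁻¹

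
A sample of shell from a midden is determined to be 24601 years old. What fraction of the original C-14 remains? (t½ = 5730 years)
N/N₀ = (1/2)^(t/t½) = 0.051 = 5.1%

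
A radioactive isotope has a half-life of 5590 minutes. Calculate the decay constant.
λ = ln(2)/t½ = 1.24e-4 minute⁻¹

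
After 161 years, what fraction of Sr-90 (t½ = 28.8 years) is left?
N/N₀ = (1/2)^(t/t½) = 0.02076 = 2.08%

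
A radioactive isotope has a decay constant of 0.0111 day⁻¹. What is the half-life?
t½ = ln(2)/λ = 62.45 days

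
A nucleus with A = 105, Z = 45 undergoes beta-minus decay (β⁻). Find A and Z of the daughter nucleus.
Daughter: A = 105, Z = 46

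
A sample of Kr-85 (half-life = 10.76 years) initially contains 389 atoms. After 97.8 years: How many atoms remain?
N = N₀(1/2)^(t/t½) = 0.7142 atoms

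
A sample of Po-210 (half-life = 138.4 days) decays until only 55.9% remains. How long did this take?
t = t½ × log₂(N₀/N) = 116.1 days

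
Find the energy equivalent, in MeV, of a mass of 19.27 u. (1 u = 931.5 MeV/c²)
E = mc² = 17950 MeV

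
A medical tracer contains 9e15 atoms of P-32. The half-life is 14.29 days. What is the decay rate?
A = λN = 4.366e14 decays/day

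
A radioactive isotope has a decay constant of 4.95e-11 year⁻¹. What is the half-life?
t½ = ln(2)/λ = 1.4e10 years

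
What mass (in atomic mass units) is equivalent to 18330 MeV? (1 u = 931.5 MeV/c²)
m = E/c² = 19.68 u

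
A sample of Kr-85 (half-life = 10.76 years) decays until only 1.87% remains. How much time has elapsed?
t = t½ × log₂(N₀/N) = 61.77 years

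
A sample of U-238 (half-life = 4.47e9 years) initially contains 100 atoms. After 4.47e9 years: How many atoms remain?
N = N₀(1/2)^(t/t½) = 50 atoms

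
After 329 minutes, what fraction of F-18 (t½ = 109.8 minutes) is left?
N/N₀ = (1/2)^(t/t½) = 0.1253 = 12.5%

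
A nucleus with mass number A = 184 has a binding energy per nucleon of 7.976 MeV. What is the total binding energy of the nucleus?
B.E. = 7.976 × 184 = 1468 MeV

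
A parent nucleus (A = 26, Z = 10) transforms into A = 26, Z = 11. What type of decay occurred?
ΔA = 0, ΔZ = +1 ⇒ beta-minus decay (β⁻)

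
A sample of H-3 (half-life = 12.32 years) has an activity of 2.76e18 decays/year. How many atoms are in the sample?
N = A/λ = 4.906e19 atoms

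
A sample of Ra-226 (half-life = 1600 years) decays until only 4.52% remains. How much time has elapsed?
t = t½ × log₂(N₀/N) = 7148 years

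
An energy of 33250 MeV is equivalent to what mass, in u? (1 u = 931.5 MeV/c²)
m = E/c² = 35.7 u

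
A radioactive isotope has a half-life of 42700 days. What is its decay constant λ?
λ = ln(2)/t½ = 1.623e-5 day⁻¹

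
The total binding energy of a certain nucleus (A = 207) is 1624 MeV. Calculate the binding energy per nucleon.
B.E./A = 1624/207 = 7.845 MeV/nucleon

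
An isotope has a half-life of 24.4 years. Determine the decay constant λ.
λ = ln(2)/t½ = 0.02841 year⁻¹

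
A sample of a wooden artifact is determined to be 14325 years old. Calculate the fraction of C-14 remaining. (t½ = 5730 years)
N/N₀ = (1/2)^(t/t½) = 0.1768 = 17.7%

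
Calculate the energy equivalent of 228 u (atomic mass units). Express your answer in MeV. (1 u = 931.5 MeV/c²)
E = mc² = 2.124e5 MeV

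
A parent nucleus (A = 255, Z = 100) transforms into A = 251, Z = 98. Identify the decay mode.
ΔA = -4, ΔZ = -2 ⇒ alpha decay (α)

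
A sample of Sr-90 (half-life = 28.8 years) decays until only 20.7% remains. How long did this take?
t = t½ × log₂(N₀/N) = 65.44 years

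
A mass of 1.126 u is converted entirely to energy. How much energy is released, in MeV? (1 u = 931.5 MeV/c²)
E = mc² = 1049 MeV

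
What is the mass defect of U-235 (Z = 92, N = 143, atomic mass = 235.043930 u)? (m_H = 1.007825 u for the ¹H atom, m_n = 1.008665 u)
Δm = Z·m_H + N·m_n − M = 1.915 u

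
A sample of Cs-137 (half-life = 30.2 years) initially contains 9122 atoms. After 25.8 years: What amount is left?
N = N₀(1/2)^(t/t½) = 5046 atoms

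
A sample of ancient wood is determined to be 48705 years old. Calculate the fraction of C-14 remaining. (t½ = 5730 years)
N/N₀ = (1/2)^(t/t½) = 0.002762 = 0.276%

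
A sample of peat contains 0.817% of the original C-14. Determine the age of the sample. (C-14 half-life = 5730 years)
Age = t½ × log₂(1/ratio) = 39740 years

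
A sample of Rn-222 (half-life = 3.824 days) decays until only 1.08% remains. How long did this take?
t = t½ × log₂(N₀/N) = 24.98 days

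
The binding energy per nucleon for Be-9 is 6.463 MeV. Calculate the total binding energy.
B.E. = 6.463 × 9 = 58.17 MeV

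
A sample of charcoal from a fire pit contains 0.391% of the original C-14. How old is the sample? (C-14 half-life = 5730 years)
Age = t½ × log₂(1/ratio) = 45830 years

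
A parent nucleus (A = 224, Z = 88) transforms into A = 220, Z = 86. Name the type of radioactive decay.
ΔA = -4, ΔZ = -2 ⇒ alpha decay (α)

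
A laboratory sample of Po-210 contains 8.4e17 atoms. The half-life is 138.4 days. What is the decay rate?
A = λN = 4.207e15 decays/day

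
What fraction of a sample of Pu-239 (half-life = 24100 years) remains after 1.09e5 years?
N/N₀ = (1/2)^(t/t½) = 0.0435 = 4.35%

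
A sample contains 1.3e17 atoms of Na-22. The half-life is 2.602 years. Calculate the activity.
A = λN = 3.463e16 decays/year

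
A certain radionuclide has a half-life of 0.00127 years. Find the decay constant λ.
λ = ln(2)/t½ = 545.8 year⁻¹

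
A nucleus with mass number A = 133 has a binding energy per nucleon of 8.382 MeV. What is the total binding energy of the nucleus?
B.E. = 8.382 × 133 = 1115 MeV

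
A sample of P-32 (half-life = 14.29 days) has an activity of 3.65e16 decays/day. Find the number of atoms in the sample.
N = A/λ = 7.525e17 atoms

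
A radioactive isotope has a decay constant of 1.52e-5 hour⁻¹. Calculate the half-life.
t½ = ln(2)/λ = 45600 hours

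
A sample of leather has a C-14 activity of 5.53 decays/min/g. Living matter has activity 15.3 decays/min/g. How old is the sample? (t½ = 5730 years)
Age = t½ × log₂(A₀/A) = 8413 years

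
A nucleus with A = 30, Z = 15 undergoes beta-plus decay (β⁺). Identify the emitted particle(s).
β⁺: positron (e⁺) + neutrino (νₑ)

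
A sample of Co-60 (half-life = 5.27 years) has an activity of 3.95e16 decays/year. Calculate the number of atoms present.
N = A/λ = 3.003e17 atoms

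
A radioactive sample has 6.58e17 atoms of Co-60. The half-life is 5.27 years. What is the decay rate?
A = λN = 8.654e16 decays/year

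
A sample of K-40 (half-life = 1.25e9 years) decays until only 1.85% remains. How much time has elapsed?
t = t½ × log₂(N₀/N) = 7.195e9 years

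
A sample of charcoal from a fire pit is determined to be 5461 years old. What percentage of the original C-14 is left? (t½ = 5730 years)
N/N₀ = (1/2)^(t/t½) = 0.5165 = 51.7%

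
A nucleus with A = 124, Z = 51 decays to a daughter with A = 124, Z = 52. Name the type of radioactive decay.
ΔA = 0, ΔZ = +1 ⇒ beta-minus decay (β⁻)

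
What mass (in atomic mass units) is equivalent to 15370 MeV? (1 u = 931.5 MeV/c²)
m = E/c² = 16.5 u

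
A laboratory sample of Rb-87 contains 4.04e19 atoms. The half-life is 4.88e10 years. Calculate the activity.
A = λN = 5.738e8 decays/year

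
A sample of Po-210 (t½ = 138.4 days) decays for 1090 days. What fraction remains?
N/N₀ = (1/2)^(t/t½) = 0.004258 = 0.426%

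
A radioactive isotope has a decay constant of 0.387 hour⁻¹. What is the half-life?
t½ = ln(2)/λ = 1.791 hours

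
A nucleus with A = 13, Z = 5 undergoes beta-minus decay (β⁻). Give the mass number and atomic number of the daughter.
Daughter: A = 13, Z = 6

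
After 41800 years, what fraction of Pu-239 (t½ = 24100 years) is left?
N/N₀ = (1/2)^(t/t½) = 0.3005 = 30.1%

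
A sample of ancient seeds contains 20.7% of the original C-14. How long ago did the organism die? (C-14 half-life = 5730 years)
Age = t½ × log₂(1/ratio) = 13020 years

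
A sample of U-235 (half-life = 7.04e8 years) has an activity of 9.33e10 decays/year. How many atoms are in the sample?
N = A/λ = 9.476e19 atoms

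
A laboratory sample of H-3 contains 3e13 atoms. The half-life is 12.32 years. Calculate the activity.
A = λN = 1.688e12 decays/year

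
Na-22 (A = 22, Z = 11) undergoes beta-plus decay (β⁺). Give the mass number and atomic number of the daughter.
Daughter: A = 22, Z = 10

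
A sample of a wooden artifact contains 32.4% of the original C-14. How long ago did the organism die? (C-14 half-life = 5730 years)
Age = t½ × log₂(1/ratio) = 9317 years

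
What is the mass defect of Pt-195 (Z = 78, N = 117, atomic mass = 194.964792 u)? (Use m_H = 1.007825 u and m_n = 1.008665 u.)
Δm = Z·m_H + N·m_n − M = 1.659 u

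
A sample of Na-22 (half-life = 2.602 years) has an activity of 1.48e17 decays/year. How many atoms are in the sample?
N = A/λ = 5.556e17 atoms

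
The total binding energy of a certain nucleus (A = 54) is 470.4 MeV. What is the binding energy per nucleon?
B.E./A = 470.4/54 = 8.711 MeV/nucleon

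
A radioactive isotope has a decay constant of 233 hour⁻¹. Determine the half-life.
t½ = ln(2)/λ = 0.002975 hours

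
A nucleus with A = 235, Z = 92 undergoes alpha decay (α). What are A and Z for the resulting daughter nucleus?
Daughter: A = 231, Z = 90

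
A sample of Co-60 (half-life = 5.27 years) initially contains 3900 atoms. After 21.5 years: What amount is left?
N = N₀(1/2)^(t/t½) = 230.7 atoms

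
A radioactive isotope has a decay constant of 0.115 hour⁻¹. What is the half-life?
t½ = ln(2)/λ = 6.027 hours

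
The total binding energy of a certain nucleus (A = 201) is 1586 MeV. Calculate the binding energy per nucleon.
B.E./A = 1586/201 = 7.891 MeV/nucleon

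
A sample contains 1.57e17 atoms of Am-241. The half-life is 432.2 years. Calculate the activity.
A = λN = 2.518e14 decays/year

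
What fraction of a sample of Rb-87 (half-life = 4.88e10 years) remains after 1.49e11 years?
N/N₀ = (1/2)^(t/t½) = 0.1205 = 12%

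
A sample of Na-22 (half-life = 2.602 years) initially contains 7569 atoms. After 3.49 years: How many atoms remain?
N = N₀(1/2)^(t/t½) = 2987 atoms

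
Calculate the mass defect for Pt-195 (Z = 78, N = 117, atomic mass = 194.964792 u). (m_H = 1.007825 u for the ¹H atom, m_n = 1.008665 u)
Δm = Z·m_H + N·m_n − M = 1.659 u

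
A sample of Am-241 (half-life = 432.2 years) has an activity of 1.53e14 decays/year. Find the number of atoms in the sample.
N = A/λ = 9.54e16 atoms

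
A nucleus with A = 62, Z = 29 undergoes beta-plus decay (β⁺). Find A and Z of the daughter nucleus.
Daughter: A = 62, Z = 28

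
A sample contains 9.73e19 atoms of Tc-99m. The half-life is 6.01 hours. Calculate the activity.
A = λN = 1.122e19 decays/hour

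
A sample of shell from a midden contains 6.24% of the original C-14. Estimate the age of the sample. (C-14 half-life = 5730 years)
Age = t½ × log₂(1/ratio) = 22930 years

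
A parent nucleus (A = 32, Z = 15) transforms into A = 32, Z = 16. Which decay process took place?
ΔA = 0, ΔZ = +1 ⇒ beta-minus decay (β⁻)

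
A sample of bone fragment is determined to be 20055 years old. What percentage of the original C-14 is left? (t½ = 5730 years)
N/N₀ = (1/2)^(t/t½) = 0.08839 = 8.84%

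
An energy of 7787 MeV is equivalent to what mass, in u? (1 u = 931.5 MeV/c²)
m = E/c² = 8.36 u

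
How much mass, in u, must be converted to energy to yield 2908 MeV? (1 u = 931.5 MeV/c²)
m = E/c² = 3.122 u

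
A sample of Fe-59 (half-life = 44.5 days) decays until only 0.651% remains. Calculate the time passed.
t = t½ × log₂(N₀/N) = 323.2 days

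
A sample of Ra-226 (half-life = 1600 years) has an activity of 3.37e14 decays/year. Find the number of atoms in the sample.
N = A/λ = 7.779e17 atoms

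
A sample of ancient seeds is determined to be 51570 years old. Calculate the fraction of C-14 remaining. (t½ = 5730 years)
N/N₀ = (1/2)^(t/t½) = 0.001953 = 0.195%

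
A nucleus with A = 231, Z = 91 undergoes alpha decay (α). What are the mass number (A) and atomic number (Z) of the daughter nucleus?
Daughter: A = 227, Z = 89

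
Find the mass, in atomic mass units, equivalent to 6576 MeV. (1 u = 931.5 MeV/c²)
m = E/c² = 7.06 u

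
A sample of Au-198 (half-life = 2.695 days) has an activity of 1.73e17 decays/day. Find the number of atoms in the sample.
N = A/λ = 6.726e17 atoms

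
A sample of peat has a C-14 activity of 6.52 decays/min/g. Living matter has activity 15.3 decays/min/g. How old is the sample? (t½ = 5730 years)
Age = t½ × log₂(A₀/A) = 7051 years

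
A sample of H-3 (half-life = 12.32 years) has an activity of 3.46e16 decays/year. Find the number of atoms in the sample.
N = A/λ = 6.15e17 atoms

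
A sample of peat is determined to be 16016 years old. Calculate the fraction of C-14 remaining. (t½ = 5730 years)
N/N₀ = (1/2)^(t/t½) = 0.1441 = 14.4%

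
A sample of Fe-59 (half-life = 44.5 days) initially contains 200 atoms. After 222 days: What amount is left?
N = N₀(1/2)^(t/t½) = 6.299 atoms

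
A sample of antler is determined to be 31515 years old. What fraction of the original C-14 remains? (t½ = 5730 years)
N/N₀ = (1/2)^(t/t½) = 0.0221 = 2.21%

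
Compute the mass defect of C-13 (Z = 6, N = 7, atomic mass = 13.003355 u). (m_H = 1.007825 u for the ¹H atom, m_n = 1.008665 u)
Δm = Z·m_H + N·m_n − M = 0.1043 u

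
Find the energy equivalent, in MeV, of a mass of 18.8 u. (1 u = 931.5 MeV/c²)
E = mc² = 17510 MeV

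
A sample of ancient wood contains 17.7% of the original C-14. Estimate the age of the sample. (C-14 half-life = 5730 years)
Age = t½ × log₂(1/ratio) = 14310 years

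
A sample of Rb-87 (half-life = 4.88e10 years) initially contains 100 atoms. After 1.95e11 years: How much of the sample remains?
N = N₀(1/2)^(t/t½) = 6.268 atoms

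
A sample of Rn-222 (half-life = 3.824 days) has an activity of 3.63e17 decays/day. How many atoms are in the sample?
N = A/λ = 2.003e18 atoms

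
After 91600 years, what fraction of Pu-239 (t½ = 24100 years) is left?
N/N₀ = (1/2)^(t/t½) = 0.07175 = 7.18%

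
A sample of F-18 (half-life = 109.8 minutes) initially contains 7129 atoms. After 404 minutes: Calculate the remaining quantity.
N = N₀(1/2)^(t/t½) = 556.4 atoms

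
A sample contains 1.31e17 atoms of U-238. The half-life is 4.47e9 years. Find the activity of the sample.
A = λN = 2.031e7 decays/year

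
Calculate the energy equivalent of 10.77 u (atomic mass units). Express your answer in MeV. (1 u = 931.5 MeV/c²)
E = mc² = 10030 MeV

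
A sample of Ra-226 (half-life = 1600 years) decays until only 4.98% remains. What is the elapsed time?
t = t½ × log₂(N₀/N) = 6924 years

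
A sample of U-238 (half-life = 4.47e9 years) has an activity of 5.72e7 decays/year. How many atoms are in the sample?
N = A/λ = 3.689e17 atoms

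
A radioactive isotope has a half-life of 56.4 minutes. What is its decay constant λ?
λ = ln(2)/t½ = 0.01229 minute⁻¹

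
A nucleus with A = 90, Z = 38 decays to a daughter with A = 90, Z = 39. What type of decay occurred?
ΔA = 0, ΔZ = +1 ⇒ beta-minus decay (β⁻)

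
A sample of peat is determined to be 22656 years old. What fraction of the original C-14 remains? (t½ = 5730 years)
N/N₀ = (1/2)^(t/t½) = 0.06453 = 6.45%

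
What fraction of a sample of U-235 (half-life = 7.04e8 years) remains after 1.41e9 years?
N/N₀ = (1/2)^(t/t½) = 0.2495 = 25%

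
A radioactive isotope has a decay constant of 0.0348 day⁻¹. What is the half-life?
t½ = ln(2)/λ = 19.92 days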